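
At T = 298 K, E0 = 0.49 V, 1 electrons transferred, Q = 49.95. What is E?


E = E0 - (RT/nF) * ln(Q)
E = 0.49 - (8.314 * 298 / (1 * 96485)) * ln(49.95)
E = 0.3896 V

0.3896 V


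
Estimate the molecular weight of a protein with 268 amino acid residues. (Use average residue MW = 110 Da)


MW = n_residues * 110 Da
MW = 268 * 110
MW = 29480 Da

29480 Da


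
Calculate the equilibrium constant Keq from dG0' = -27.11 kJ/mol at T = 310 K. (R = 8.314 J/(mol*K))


Keq = exp(-dG0 * 1000 / (R * T))
Keq = exp(-(-27.11) * 1000 / (8.314 * 310))
Keq = 36997.1696

36997.1696


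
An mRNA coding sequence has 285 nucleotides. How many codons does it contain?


codons = nucleotides / 3
codons = 285 / 3 = 95

95


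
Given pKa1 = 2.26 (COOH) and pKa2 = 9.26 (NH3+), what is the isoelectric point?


pI = (pKa1 + pKa2) / 2
pI = (2.26 + 9.26) / 2
pI = 5.76

5.76


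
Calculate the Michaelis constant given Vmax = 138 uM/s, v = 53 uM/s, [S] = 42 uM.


Km = [S] * (Vmax - v) / v
Km = 42 * (138 - 53) / 53
Km = 67.3585 uM

67.3585 uM


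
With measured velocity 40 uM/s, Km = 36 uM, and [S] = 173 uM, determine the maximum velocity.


Vmax = v * (Km + [S]) / [S]
Vmax = 40 * (36 + 173) / 173
Vmax = 48.3237 uM/s

48.3237 uM/s


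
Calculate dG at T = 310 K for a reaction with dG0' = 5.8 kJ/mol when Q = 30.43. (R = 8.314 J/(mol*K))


dG = dG0' + RT * ln(Q) / 1000
dG = 5.8 + 8.314 * 310 * ln(30.43) / 1000
dG = 14.6027 kJ/mol

14.6027 kJ/mol


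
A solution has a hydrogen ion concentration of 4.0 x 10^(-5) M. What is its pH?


pH = -log10([H+])
pH = -log10(4.0 x 10^(-5))
pH = 4.3979

4.3979


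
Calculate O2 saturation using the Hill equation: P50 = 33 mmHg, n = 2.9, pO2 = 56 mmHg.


Y = pO2^n / (P50^n + pO2^n)
Y = 56^2.9 / (33^2.9 + 56^2.9)
Y = 82.25%

82.25%


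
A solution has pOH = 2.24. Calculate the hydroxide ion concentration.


[OH-] = 10^(-pOH)
[OH-] = 10^(-2.24)
[OH-] = 0.0058 M

0.0058 M


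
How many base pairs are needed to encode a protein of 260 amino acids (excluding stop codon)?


Each amino acid = 1 codon = 3 bp
bp = 260 * 3 = 780 bp

780 bp


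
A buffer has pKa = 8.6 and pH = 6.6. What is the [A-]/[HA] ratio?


[A-]/[HA] = 10^(pH - pKa)
= 10^(6.6 - 8.6)
= 0.01

0.01


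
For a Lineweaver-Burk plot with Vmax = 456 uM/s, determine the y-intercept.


y-intercept = 1/Vmax
= 1/456
= 0.0022 s/uM

0.0022 s/uM


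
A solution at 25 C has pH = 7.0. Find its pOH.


pOH = 14 - pH
pOH = 14 - 7.0
pOH = 7.0

7.0


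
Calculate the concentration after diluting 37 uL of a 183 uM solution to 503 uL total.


C2 = C1 * V1 / V2
C2 = 183 * 37 / 503
C2 = 13.4612 uM

13.4612 uM


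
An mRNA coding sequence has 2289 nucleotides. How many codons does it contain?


codons = nucleotides / 3
codons = 2289 / 3 = 763

763


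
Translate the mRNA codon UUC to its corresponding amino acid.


Standard genetic code lookup.
Codon UUC -> Phe

Phe


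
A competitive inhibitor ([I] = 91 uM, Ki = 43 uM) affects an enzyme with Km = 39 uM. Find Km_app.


Km_app = Km * (1 + [I]/Ki)
Km_app = 39 * (1 + 91/43)
Km_app = 121.5349 uM

121.5349 uM


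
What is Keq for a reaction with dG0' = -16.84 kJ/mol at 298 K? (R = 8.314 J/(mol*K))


Keq = exp(-dG0 * 1000 / (R * T))
Keq = exp(-(-16.84) * 1000 / (8.314 * 298))
Keq = 895.1372

895.1372


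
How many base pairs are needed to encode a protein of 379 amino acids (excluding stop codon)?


Each amino acid = 1 codon = 3 bp
bp = 379 * 3 = 1137 bp

1137 bp


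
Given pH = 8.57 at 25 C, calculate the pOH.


pOH = 14 - pH
pOH = 14 - 8.57
pOH = 5.43

5.43


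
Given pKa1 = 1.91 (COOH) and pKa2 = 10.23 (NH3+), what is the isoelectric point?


pI = (pKa1 + pKa2) / 2
pI = (1.91 + 10.23) / 2
pI = 6.07

6.07


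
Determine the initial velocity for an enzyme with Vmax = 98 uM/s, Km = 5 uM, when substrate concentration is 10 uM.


v = Vmax * [S] / (Km + [S])
v = 98 * 10 / (5 + 10)
v = 65.3333 uM/s

65.3333 uM/s


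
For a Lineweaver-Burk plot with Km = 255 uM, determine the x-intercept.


x-intercept = -1/Km
= -1/255
= -0.0039 1/uM

-0.0039 1/uM


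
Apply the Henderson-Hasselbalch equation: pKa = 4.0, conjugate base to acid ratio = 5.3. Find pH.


pH = pKa + log10([A-]/[HA])
pH = 4.0 + log10(5.3)
pH = 4.7243

4.7243


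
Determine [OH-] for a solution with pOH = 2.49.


[OH-] = 10^(-pOH)
[OH-] = 10^(-2.49)
[OH-] = 0.0032 M

0.0032 M


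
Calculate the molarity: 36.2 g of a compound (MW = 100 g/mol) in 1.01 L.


C = (mass / MW) / volume
C = (36.2 / 100) / 1.01
C = 0.3584 M

0.3584 M


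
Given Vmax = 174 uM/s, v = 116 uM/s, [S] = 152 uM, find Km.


Km = [S] * (Vmax - v) / v
Km = 152 * (174 - 116) / 116
Km = 76.0 uM

76.0 uM


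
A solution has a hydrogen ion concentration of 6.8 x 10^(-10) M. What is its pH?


pH = -log10([H+])
pH = -log10(6.8 x 10^(-10))
pH = 9.1675

9.1675


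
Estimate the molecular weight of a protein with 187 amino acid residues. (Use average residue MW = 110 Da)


MW = n_residues * 110 Da
MW = 187 * 110
MW = 20570 Da

20570 Da


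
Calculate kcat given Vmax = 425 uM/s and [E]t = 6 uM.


kcat = Vmax / [E]t
kcat = 425 / 6
kcat = 70.8333 s^-1

70.8333 s^-1


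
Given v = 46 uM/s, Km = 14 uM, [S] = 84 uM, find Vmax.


Vmax = v * (Km + [S]) / [S]
Vmax = 46 * (14 + 84) / 84
Vmax = 53.6667 uM/s

53.6667 uM/s


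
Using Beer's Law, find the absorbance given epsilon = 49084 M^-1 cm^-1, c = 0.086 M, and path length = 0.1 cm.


A = epsilon * c * l
A = 49084 * 0.086 * 0.1
A = 422.1224

422.1224


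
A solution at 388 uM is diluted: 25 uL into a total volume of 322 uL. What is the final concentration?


C2 = C1 * V1 / V2
C2 = 388 * 25 / 322
C2 = 30.1242 uM

30.1242 uM


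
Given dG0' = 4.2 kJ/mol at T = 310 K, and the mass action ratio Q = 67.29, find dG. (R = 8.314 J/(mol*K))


dG = dG0' + RT * ln(Q) / 1000
dG = 4.2 + 8.314 * 310 * ln(67.29) / 1000
dG = 15.0481 kJ/mol

15.0481 kJ/mol


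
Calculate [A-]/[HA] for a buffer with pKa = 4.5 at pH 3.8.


[A-]/[HA] = 10^(pH - pKa)
= 10^(3.8 - 4.5)
= 0.1995

0.1995


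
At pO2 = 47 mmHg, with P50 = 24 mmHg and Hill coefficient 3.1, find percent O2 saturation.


Y = pO2^n / (P50^n + pO2^n)
Y = 47^3.1 / (24^3.1 + 47^3.1)
Y = 88.93%

88.93%


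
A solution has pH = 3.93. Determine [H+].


[H+] = 10^(-pH)
[H+] = 10^(-3.93)
[H+] = 1.175e-04 M

1.175e-04 M


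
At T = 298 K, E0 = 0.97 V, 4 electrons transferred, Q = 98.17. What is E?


E = E0 - (RT/nF) * ln(Q)
E = 0.97 - (8.314 * 298 / (4 * 96485)) * ln(98.17)
E = 0.9406 V

0.9406 V


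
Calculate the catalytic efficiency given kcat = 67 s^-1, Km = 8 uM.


Catalytic efficiency = kcat / Km
= 67 / 8
= 8.375 uM^-1*s^-1

8.375 uM^-1*s^-1


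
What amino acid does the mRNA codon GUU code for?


Standard genetic code lookup.
Codon GUU -> Val

Val


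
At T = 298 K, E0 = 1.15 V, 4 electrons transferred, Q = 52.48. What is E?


E = E0 - (RT/nF) * ln(Q)
E = 1.15 - (8.314 * 298 / (4 * 96485)) * ln(52.48)
E = 1.1246 V

1.1246 V


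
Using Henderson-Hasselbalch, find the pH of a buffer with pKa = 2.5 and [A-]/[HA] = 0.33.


pH = pKa + log10([A-]/[HA])
pH = 2.5 + log10(0.33)
pH = 2.0185

2.0185


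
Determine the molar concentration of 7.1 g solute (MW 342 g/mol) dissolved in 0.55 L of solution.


C = (mass / MW) / volume
C = (7.1 / 342) / 0.55
C = 0.0377 M

0.0377 M


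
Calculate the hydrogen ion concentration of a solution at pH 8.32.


[H+] = 10^(-pH)
[H+] = 10^(-8.32)
[H+] = 4.786e-09 M

4.786e-09 M


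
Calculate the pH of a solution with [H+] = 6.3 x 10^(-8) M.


pH = -log10([H+])
pH = -log10(6.3 x 10^(-8))
pH = 7.2007

7.2007


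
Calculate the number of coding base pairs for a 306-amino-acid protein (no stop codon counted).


Each amino acid = 1 codon = 3 bp
bp = 306 * 3 = 918 bp

918 bp


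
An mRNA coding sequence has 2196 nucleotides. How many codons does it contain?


codons = nucleotides / 3
codons = 2196 / 3 = 732

732


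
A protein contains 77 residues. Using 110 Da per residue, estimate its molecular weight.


MW = n_residues * 110 Da
MW = 77 * 110
MW = 8470 Da

8470 Da


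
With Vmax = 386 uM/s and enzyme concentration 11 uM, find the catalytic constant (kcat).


kcat = Vmax / [E]t
kcat = 386 / 11
kcat = 35.0909 s^-1

35.0909 s^-1


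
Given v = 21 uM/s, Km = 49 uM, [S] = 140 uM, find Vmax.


Vmax = v * (Km + [S]) / [S]
Vmax = 21 * (49 + 140) / 140
Vmax = 28.35 uM/s

28.35 uM/s


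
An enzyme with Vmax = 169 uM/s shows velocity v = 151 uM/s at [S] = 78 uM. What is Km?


Km = [S] * (Vmax - v) / v
Km = 78 * (169 - 151) / 151
Km = 9.298 uM

9.298 uM


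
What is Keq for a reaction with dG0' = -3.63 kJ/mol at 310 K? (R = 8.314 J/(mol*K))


Keq = exp(-dG0 * 1000 / (R * T))
Keq = exp(-(-3.63) * 1000 / (8.314 * 310))
Keq = 4.0895

4.0895


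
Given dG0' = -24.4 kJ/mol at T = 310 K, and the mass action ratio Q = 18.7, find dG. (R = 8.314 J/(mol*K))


dG = dG0' + RT * ln(Q) / 1000
dG = -24.4 + 8.314 * 310 * ln(18.7) / 1000
dG = -16.8522 kJ/mol

-16.8522 kJ/mol


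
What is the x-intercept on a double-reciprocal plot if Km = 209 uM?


x-intercept = -1/Km
= -1/209
= -0.0048 1/uM

-0.0048 1/uM


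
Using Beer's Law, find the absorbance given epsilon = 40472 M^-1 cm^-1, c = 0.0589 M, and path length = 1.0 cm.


A = epsilon * c * l
A = 40472 * 0.0589 * 1.0
A = 2383.8008

2383.8008


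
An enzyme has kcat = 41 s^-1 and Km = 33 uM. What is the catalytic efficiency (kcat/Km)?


Catalytic efficiency = kcat / Km
= 41 / 33
= 1.2424 uM^-1*s^-1

1.2424 uM^-1*s^-1


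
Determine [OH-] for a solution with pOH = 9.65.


[OH-] = 10^(-pOH)
[OH-] = 10^(-9.65)
[OH-] = 2.239e-10 M

2.239e-10 M


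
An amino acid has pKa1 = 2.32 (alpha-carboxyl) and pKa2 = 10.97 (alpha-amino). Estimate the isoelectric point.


pI = (pKa1 + pKa2) / 2
pI = (2.32 + 10.97) / 2
pI = 6.645

6.645


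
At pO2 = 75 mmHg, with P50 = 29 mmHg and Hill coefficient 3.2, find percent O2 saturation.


Y = pO2^n / (P50^n + pO2^n)
Y = 75^3.2 / (29^3.2 + 75^3.2)
Y = 95.44%

95.44%


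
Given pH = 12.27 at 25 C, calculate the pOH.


pOH = 14 - pH
pOH = 14 - 12.27
pOH = 1.73

1.73


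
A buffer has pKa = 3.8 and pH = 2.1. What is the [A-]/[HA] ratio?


[A-]/[HA] = 10^(pH - pKa)
= 10^(2.1 - 3.8)
= 0.02

0.02


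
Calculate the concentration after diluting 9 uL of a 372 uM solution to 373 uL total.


C2 = C1 * V1 / V2
C2 = 372 * 9 / 373
C2 = 8.9759 uM

8.9759 uM


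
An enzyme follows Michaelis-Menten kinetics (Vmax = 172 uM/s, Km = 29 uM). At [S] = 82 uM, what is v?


v = Vmax * [S] / (Km + [S])
v = 172 * 82 / (29 + 82)
v = 127.0631 uM/s

127.0631 uM/s


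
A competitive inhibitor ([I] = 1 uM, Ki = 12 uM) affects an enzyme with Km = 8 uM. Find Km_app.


Km_app = Km * (1 + [I]/Ki)
Km_app = 8 * (1 + 1/12)
Km_app = 8.6667 uM

8.6667 uM


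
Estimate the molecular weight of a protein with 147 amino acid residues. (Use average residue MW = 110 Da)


MW = n_residues * 110 Da
MW = 147 * 110
MW = 16170 Da

16170 Da


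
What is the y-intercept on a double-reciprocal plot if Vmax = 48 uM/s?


y-intercept = 1/Vmax
= 1/48
= 0.0208 s/uM

0.0208 s/uM


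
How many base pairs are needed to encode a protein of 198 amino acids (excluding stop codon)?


Each amino acid = 1 codon = 3 bp
bp = 198 * 3 = 594 bp

594 bp


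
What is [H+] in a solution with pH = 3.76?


[H+] = 10^(-pH)
[H+] = 10^(-3.76)
[H+] = 1.738e-04 M

1.738e-04 M


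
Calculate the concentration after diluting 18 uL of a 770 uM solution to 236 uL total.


C2 = C1 * V1 / V2
C2 = 770 * 18 / 236
C2 = 58.7288 uM

58.7288 uM


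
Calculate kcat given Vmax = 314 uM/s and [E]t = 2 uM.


kcat = Vmax / [E]t
kcat = 314 / 2
kcat = 157.0 s^-1

157.0 s^-1


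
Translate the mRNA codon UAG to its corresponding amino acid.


Standard genetic code lookup.
Codon UAG -> Stop

Stop


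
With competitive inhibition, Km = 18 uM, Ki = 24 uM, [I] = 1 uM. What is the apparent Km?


Km_app = Km * (1 + [I]/Ki)
Km_app = 18 * (1 + 1/24)
Km_app = 18.75 uM

18.75 uM


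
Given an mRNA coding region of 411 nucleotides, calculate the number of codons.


codons = nucleotides / 3
codons = 411 / 3 = 137

137


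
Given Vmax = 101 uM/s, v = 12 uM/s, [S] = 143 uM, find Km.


Km = [S] * (Vmax - v) / v
Km = 143 * (101 - 12) / 12
Km = 1060.5833 uM

1060.5833 uM


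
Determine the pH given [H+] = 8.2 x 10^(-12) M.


pH = -log10([H+])
pH = -log10(8.2 x 10^(-12))
pH = 11.0862

11.0862


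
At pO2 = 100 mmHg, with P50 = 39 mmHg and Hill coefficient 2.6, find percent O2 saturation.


Y = pO2^n / (P50^n + pO2^n)
Y = 100^2.6 / (39^2.6 + 100^2.6)
Y = 92.04%

92.04%


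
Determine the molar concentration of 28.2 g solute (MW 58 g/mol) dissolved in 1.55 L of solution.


C = (mass / MW) / volume
C = (28.2 / 58) / 1.55
C = 0.3137 M

0.3137 M


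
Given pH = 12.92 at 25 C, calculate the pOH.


pOH = 14 - pH
pOH = 14 - 12.92
pOH = 1.08

1.08


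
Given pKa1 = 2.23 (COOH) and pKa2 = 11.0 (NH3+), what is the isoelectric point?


pI = (pKa1 + pKa2) / 2
pI = (2.23 + 11.0) / 2
pI = 6.615

6.615


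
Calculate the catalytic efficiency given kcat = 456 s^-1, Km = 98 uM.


Catalytic efficiency = kcat / Km
= 456 / 98
= 4.6531 uM^-1*s^-1

4.6531 uM^-1*s^-1


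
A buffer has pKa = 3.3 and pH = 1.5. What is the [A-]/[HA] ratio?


[A-]/[HA] = 10^(pH - pKa)
= 10^(1.5 - 3.3)
= 0.0158

0.0158


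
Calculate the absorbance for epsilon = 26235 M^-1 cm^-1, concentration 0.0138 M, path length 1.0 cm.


A = epsilon * c * l
A = 26235 * 0.0138 * 1.0
A = 362.043

362.043


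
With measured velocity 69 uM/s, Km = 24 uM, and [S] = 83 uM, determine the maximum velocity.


Vmax = v * (Km + [S]) / [S]
Vmax = 69 * (24 + 83) / 83
Vmax = 88.9518 uM/s

88.9518 uM/s


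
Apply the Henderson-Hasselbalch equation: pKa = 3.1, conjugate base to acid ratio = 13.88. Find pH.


pH = pKa + log10([A-]/[HA])
pH = 3.1 + log10(13.88)
pH = 4.2424

4.2424


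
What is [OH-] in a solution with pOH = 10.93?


[OH-] = 10^(-pOH)
[OH-] = 10^(-10.93)
[OH-] = 1.175e-11 M

1.175e-11 M


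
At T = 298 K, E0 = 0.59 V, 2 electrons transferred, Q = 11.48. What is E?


E = E0 - (RT/nF) * ln(Q)
E = 0.59 - (8.314 * 298 / (2 * 96485)) * ln(11.48)
E = 0.5587 V

0.5587 V


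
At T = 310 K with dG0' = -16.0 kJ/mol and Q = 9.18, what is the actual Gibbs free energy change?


dG = dG0' + RT * ln(Q) / 1000
dG = -16.0 + 8.314 * 310 * ln(9.18) / 1000
dG = -10.286 kJ/mol

-10.286 kJ/mol


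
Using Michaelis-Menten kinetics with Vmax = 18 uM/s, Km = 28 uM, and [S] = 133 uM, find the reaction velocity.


v = Vmax * [S] / (Km + [S])
v = 18 * 133 / (28 + 133)
v = 14.8696 uM/s

14.8696 uM/s


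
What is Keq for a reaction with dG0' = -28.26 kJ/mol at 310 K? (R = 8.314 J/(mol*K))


Keq = exp(-dG0 * 1000 / (R * T))
Keq = exp(-(-28.26) * 1000 / (8.314 * 310))
Keq = 57802.8383

57802.8383


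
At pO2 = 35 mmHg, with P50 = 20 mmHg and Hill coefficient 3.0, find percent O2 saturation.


Y = pO2^n / (P50^n + pO2^n)
Y = 35^3.0 / (20^3.0 + 35^3.0)
Y = 84.28%

84.28%


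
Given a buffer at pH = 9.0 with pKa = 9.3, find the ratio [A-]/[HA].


[A-]/[HA] = 10^(pH - pKa)
= 10^(9.0 - 9.3)
= 0.5012

0.5012


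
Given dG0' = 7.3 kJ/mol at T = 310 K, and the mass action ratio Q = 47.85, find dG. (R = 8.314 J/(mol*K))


dG = dG0' + RT * ln(Q) / 1000
dG = 7.3 + 8.314 * 310 * ln(47.85) / 1000
dG = 17.2693 kJ/mol

17.2693 kJ/mol


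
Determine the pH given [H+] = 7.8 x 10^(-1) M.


pH = -log10([H+])
pH = -log10(7.8 x 10^(-1))
pH = 0.1079

0.1079


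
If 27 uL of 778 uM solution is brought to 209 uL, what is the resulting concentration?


C2 = C1 * V1 / V2
C2 = 778 * 27 / 209
C2 = 100.5072 uM

100.5072 uM


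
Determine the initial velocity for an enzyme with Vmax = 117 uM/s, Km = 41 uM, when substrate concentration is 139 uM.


v = Vmax * [S] / (Km + [S])
v = 117 * 139 / (41 + 139)
v = 90.35 uM/s

90.35 uM/s


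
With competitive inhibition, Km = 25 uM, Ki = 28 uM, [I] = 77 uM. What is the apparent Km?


Km_app = Km * (1 + [I]/Ki)
Km_app = 25 * (1 + 77/28)
Km_app = 93.75 uM

93.75 uM


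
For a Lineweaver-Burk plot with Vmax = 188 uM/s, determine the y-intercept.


y-intercept = 1/Vmax
= 1/188
= 0.0053 s/uM

0.0053 s/uM


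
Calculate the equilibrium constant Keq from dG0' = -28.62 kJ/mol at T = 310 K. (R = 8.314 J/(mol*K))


Keq = exp(-dG0 * 1000 / (R * T))
Keq = exp(-(-28.62) * 1000 / (8.314 * 310))
Keq = 66467.7438

66467.7438


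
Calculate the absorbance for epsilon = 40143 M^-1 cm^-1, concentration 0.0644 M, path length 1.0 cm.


A = epsilon * c * l
A = 40143 * 0.0644 * 1.0
A = 2585.2092

2585.2092


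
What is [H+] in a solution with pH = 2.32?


[H+] = 10^(-pH)
[H+] = 10^(-2.32)
[H+] = 0.0048 M

0.0048 M


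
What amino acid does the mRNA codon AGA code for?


Standard genetic code lookup.
Codon AGA -> Arg

Arg


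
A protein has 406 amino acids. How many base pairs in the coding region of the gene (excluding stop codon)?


Each amino acid = 1 codon = 3 bp
bp = 406 * 3 = 1218 bp

1218 bp


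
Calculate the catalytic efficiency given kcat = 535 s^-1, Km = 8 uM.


Catalytic efficiency = kcat / Km
= 535 / 8
= 66.875 uM^-1*s^-1

66.875 uM^-1*s^-1


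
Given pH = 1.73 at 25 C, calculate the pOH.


pOH = 14 - pH
pOH = 14 - 1.73
pOH = 12.27

12.27


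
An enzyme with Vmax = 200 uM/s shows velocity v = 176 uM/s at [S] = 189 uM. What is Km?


Km = [S] * (Vmax - v) / v
Km = 189 * (200 - 176) / 176
Km = 25.7727 uM

25.7727 uM


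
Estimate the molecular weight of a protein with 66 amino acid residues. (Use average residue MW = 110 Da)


MW = n_residues * 110 Da
MW = 66 * 110
MW = 7260 Da

7260 Da


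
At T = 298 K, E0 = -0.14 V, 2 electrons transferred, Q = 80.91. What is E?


E = E0 - (RT/nF) * ln(Q)
E = -0.14 - (8.314 * 298 / (2 * 96485)) * ln(80.91)
E = -0.1964 V

-0.1964 V


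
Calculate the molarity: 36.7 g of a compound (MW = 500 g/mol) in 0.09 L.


C = (mass / MW) / volume
C = (36.7 / 500) / 0.09
C = 0.8156 M

0.8156 M


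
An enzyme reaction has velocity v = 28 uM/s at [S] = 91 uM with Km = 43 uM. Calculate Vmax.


Vmax = v * (Km + [S]) / [S]
Vmax = 28 * (43 + 91) / 91
Vmax = 41.2308 uM/s

41.2308 uM/s


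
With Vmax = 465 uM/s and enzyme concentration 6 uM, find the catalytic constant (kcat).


kcat = Vmax / [E]t
kcat = 465 / 6
kcat = 77.5 s^-1

77.5 s^-1


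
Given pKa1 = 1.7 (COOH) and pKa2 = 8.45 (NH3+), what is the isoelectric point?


pI = (pKa1 + pKa2) / 2
pI = (1.7 + 8.45) / 2
pI = 5.075

5.075


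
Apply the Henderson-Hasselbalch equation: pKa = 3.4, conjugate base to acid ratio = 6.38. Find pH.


pH = pKa + log10([A-]/[HA])
pH = 3.4 + log10(6.38)
pH = 4.2048

4.2048


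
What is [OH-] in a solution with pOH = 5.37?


[OH-] = 10^(-pOH)
[OH-] = 10^(-5.37)
[OH-] = 4.266e-06 M

4.266e-06 M


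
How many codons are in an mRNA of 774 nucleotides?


codons = nucleotides / 3
codons = 774 / 3 = 258

258


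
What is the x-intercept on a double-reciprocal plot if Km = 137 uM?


x-intercept = -1/Km
= -1/137
= -0.0073 1/uM

-0.0073 1/uM


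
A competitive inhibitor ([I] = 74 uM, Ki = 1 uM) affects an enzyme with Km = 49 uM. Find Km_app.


Km_app = Km * (1 + [I]/Ki)
Km_app = 49 * (1 + 74/1)
Km_app = 3675.0 uM

3675.0 uM


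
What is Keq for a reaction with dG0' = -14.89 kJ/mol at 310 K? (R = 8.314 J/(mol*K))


Keq = exp(-dG0 * 1000 / (R * T))
Keq = exp(-(-14.89) * 1000 / (8.314 * 310))
Keq = 322.8779

322.8779


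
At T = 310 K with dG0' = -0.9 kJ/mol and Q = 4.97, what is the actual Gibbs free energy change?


dG = dG0' + RT * ln(Q) / 1000
dG = -0.9 + 8.314 * 310 * ln(4.97) / 1000
dG = 3.2326 kJ/mol

3.2326 kJ/mol


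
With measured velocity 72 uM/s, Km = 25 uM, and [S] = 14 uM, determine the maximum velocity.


Vmax = v * (Km + [S]) / [S]
Vmax = 72 * (25 + 14) / 14
Vmax = 200.5714 uM/s

200.5714 uM/s


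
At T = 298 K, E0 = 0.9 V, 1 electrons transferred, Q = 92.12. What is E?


E = E0 - (RT/nF) * ln(Q)
E = 0.9 - (8.314 * 298 / (1 * 96485)) * ln(92.12)
E = 0.7839 V

0.7839 V


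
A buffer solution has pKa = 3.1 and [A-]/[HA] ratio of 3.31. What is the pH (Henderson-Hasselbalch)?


pH = pKa + log10([A-]/[HA])
pH = 3.1 + log10(3.31)
pH = 3.6198

3.6198


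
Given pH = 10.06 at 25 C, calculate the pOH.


pOH = 14 - pH
pOH = 14 - 10.06
pOH = 3.94

3.94


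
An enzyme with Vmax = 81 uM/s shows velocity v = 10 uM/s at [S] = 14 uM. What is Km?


Km = [S] * (Vmax - v) / v
Km = 14 * (81 - 10) / 10
Km = 99.4 uM

99.4 uM


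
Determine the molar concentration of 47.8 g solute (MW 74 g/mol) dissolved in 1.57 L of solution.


C = (mass / MW) / volume
C = (47.8 / 74) / 1.57
C = 0.4114 M

0.4114 M


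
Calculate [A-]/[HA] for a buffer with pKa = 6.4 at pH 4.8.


[A-]/[HA] = 10^(pH - pKa)
= 10^(4.8 - 6.4)
= 0.0251

0.0251


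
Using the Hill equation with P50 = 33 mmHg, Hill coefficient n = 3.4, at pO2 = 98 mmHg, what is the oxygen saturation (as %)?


Y = pO2^n / (P50^n + pO2^n)
Y = 98^3.4 / (33^3.4 + 98^3.4)
Y = 97.59%

97.59%


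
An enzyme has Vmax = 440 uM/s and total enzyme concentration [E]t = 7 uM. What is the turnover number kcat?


kcat = Vmax / [E]t
kcat = 440 / 7
kcat = 62.8571 s^-1

62.8571 s^-1


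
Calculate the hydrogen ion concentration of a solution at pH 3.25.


[H+] = 10^(-pH)
[H+] = 10^(-3.25)
[H+] = 5.623e-04 M

5.623e-04 M


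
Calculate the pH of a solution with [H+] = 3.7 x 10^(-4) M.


pH = -log10([H+])
pH = -log10(3.7 x 10^(-4))
pH = 3.4318

3.4318


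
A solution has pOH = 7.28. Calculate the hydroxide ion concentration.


[OH-] = 10^(-pOH)
[OH-] = 10^(-7.28)
[OH-] = 5.248e-08 M

5.248e-08 M


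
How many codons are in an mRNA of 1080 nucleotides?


codons = nucleotides / 3
codons = 1080 / 3 = 360

360


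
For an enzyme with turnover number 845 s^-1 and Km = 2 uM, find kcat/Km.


Catalytic efficiency = kcat / Km
= 845 / 2
= 422.5 uM^-1*s^-1

422.5 uM^-1*s^-1


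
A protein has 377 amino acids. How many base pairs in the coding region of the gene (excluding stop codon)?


Each amino acid = 1 codon = 3 bp
bp = 377 * 3 = 1131 bp

1131 bp


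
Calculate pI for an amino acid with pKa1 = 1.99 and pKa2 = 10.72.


pI = (pKa1 + pKa2) / 2
pI = (1.99 + 10.72) / 2
pI = 6.355

6.355


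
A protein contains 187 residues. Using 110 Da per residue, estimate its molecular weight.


MW = n_residues * 110 Da
MW = 187 * 110
MW = 20570 Da

20570 Da


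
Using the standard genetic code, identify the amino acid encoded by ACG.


Standard genetic code lookup.
Codon ACG -> Thr

Thr


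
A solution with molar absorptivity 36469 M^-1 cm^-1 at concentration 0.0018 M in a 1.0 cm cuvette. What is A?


A = epsilon * c * l
A = 36469 * 0.0018 * 1.0
A = 65.6442

65.6442


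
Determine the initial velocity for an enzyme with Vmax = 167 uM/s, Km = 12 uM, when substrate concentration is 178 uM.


v = Vmax * [S] / (Km + [S])
v = 167 * 178 / (12 + 178)
v = 156.4526 uM/s

156.4526 uM/s


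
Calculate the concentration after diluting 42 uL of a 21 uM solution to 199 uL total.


C2 = C1 * V1 / V2
C2 = 21 * 42 / 199
C2 = 4.4322 uM

4.4322 uM


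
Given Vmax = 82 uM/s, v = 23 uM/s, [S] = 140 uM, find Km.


Km = [S] * (Vmax - v) / v
Km = 140 * (82 - 23) / 23
Km = 359.1304 uM

359.1304 uM


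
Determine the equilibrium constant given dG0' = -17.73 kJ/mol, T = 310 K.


Keq = exp(-dG0 * 1000 / (R * T))
Keq = exp(-(-17.73) * 1000 / (8.314 * 310))
Keq = 971.8345

971.8345


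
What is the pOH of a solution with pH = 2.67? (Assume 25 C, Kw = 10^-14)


pOH = 14 - pH
pOH = 14 - 2.67
pOH = 11.33

11.33


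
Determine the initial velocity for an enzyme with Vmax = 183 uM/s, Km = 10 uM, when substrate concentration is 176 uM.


v = Vmax * [S] / (Km + [S])
v = 183 * 176 / (10 + 176)
v = 173.1613 uM/s

173.1613 uM/s


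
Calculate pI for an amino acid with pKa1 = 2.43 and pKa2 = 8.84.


pI = (pKa1 + pKa2) / 2
pI = (2.43 + 8.84) / 2
pI = 5.635

5.635


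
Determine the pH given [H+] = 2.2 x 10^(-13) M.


pH = -log10([H+])
pH = -log10(2.2 x 10^(-13))
pH = 12.6576

12.6576


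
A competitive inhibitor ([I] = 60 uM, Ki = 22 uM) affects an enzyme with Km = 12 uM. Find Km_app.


Km_app = Km * (1 + [I]/Ki)
Km_app = 12 * (1 + 60/22)
Km_app = 44.7273 uM

44.7273 uM


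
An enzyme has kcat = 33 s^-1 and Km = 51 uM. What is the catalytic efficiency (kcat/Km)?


Catalytic efficiency = kcat / Km
= 33 / 51
= 0.6471 uM^-1*s^-1

0.6471 uM^-1*s^-1


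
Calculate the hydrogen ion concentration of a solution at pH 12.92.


[H+] = 10^(-pH)
[H+] = 10^(-12.92)
[H+] = 1.202e-13 M

1.202e-13 M


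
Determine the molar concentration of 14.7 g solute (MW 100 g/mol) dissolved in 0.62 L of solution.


C = (mass / MW) / volume
C = (14.7 / 100) / 0.62
C = 0.2371 M

0.2371 M


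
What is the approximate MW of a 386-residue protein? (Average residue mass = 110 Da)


MW = n_residues * 110 Da
MW = 386 * 110
MW = 42460 Da

42460 Da


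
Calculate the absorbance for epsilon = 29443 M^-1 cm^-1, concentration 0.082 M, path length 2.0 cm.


A = epsilon * c * l
A = 29443 * 0.082 * 2.0
A = 4828.652

4828.652


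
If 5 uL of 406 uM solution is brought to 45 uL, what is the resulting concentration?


C2 = C1 * V1 / V2
C2 = 406 * 5 / 45
C2 = 45.1111 uM

45.1111 uM


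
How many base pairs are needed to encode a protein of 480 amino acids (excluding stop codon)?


Each amino acid = 1 codon = 3 bp
bp = 480 * 3 = 1440 bp

1440 bp


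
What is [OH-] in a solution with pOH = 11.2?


[OH-] = 10^(-pOH)
[OH-] = 10^(-11.2)
[OH-] = 6.310e-12 M

6.310e-12 M


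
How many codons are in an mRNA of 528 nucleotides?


codons = nucleotides / 3
codons = 528 / 3 = 176

176


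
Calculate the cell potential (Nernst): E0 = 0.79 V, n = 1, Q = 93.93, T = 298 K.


E = E0 - (RT/nF) * ln(Q)
E = 0.79 - (8.314 * 298 / (1 * 96485)) * ln(93.93)
E = 0.6734 V

0.6734 V


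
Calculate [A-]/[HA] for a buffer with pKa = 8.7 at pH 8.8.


[A-]/[HA] = 10^(pH - pKa)
= 10^(8.8 - 8.7)
= 1.2589

1.2589


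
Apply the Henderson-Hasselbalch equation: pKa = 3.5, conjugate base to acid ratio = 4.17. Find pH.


pH = pKa + log10([A-]/[HA])
pH = 3.5 + log10(4.17)
pH = 4.1201

4.1201


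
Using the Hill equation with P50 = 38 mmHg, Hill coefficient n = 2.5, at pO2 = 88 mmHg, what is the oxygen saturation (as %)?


Y = pO2^n / (P50^n + pO2^n)
Y = 88^2.5 / (38^2.5 + 88^2.5)
Y = 89.08%

89.08%


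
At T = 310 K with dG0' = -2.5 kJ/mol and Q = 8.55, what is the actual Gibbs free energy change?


dG = dG0' + RT * ln(Q) / 1000
dG = -2.5 + 8.314 * 310 * ln(8.55) / 1000
dG = 3.0308 kJ/mol

3.0308 kJ/mol


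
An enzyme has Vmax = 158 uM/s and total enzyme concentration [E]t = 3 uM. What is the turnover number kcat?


kcat = Vmax / [E]t
kcat = 158 / 3
kcat = 52.6667 s^-1

52.6667 s^-1


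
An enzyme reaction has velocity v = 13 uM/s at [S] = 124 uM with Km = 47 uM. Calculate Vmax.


Vmax = v * (Km + [S]) / [S]
Vmax = 13 * (47 + 124) / 124
Vmax = 17.9274 uM/s

17.9274 uM/s


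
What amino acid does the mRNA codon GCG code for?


Standard genetic code lookup.
Codon GCG -> Ala

Ala


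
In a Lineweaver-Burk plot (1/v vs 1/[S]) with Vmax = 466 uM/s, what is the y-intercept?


y-intercept = 1/Vmax
= 1/466
= 0.0021 s/uM

0.0021 s/uM


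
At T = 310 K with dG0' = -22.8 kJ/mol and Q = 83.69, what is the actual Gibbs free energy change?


dG = dG0' + RT * ln(Q) / 1000
dG = -22.8 + 8.314 * 310 * ln(83.69) / 1000
dG = -11.3898 kJ/mol

-11.3898 kJ/mol


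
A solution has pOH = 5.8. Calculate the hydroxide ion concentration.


[OH-] = 10^(-pOH)
[OH-] = 10^(-5.8)
[OH-] = 1.585e-06 M

1.585e-06 M


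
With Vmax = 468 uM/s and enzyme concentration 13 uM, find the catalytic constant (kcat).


kcat = Vmax / [E]t
kcat = 468 / 13
kcat = 36.0 s^-1

36.0 s^-1


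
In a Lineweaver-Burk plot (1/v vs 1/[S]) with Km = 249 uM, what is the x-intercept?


x-intercept = -1/Km
= -1/249
= -0.004 1/uM

-0.004 1/uM


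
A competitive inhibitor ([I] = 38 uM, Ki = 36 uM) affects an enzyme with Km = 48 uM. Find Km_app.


Km_app = Km * (1 + [I]/Ki)
Km_app = 48 * (1 + 38/36)
Km_app = 98.6667 uM

98.6667 uM


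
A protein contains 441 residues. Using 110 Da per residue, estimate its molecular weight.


MW = n_residues * 110 Da
MW = 441 * 110
MW = 48510 Da

48510 Da


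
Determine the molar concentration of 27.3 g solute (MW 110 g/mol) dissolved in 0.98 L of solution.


C = (mass / MW) / volume
C = (27.3 / 110) / 0.98
C = 0.2532 M

0.2532 M


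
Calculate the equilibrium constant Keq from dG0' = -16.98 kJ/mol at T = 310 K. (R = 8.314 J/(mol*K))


Keq = exp(-dG0 * 1000 / (R * T))
Keq = exp(-(-16.98) * 1000 / (8.314 * 310))
Keq = 726.4632

726.4632


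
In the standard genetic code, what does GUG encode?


Standard genetic code lookup.
Codon GUG -> Val

Val


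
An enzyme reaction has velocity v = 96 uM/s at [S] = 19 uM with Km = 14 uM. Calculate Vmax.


Vmax = v * (Km + [S]) / [S]
Vmax = 96 * (14 + 19) / 19
Vmax = 166.7368 uM/s

166.7368 uM/s


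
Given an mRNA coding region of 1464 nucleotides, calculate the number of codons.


codons = nucleotides / 3
codons = 1464 / 3 = 488

488


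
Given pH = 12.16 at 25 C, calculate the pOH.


pOH = 14 - pH
pOH = 14 - 12.16
pOH = 1.84

1.84


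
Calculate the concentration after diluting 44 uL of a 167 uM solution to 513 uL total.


C2 = C1 * V1 / V2
C2 = 167 * 44 / 513
C2 = 14.3236 uM

14.3236 uM


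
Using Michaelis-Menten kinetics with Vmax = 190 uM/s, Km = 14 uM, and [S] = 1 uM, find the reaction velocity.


v = Vmax * [S] / (Km + [S])
v = 190 * 1 / (14 + 1)
v = 12.6667 uM/s

12.6667 uM/s


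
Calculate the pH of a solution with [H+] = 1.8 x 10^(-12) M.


pH = -log10([H+])
pH = -log10(1.8 x 10^(-12))
pH = 11.7447

11.7447


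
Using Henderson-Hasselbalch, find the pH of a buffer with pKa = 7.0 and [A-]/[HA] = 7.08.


pH = pKa + log10([A-]/[HA])
pH = 7.0 + log10(7.08)
pH = 7.85

7.85


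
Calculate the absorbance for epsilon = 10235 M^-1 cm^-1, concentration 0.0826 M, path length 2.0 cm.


A = epsilon * c * l
A = 10235 * 0.0826 * 2.0
A = 1690.822

1690.822


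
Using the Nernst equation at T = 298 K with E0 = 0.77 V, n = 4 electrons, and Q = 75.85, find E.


E = E0 - (RT/nF) * ln(Q)
E = 0.77 - (8.314 * 298 / (4 * 96485)) * ln(75.85)
E = 0.7422 V

0.7422 V


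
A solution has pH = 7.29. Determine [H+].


[H+] = 10^(-pH)
[H+] = 10^(-7.29)
[H+] = 5.129e-08 M

5.129e-08 M


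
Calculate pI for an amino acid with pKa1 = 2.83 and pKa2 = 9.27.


pI = (pKa1 + pKa2) / 2
pI = (2.83 + 9.27) / 2
pI = 6.05

6.05


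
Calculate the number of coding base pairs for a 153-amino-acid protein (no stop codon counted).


Each amino acid = 1 codon = 3 bp
bp = 153 * 3 = 459 bp

459 bp


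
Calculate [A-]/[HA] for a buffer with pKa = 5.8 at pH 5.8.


[A-]/[HA] = 10^(pH - pKa)
= 10^(5.8 - 5.8)
= 1.0

1.0


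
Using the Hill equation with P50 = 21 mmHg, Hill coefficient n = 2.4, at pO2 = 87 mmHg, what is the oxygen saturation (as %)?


Y = pO2^n / (P50^n + pO2^n)
Y = 87^2.4 / (21^2.4 + 87^2.4)
Y = 96.81%

96.81%


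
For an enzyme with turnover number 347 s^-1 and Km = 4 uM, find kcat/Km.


Catalytic efficiency = kcat / Km
= 347 / 4
= 86.75 uM^-1*s^-1

86.75 uM^-1*s^-1


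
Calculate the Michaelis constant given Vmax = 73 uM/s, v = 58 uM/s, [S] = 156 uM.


Km = [S] * (Vmax - v) / v
Km = 156 * (73 - 58) / 58
Km = 40.3448 uM

40.3448 uM


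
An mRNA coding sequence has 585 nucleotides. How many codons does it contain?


codons = nucleotides / 3
codons = 585 / 3 = 195

195


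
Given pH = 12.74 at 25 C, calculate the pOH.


pOH = 14 - pH
pOH = 14 - 12.74
pOH = 1.26

1.26


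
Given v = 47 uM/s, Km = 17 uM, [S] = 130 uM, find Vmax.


Vmax = v * (Km + [S]) / [S]
Vmax = 47 * (17 + 130) / 130
Vmax = 53.1462 uM/s

53.1462 uM/s


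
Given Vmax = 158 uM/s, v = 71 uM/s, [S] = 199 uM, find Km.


Km = [S] * (Vmax - v) / v
Km = 199 * (158 - 71) / 71
Km = 243.8451 uM

243.8451 uM


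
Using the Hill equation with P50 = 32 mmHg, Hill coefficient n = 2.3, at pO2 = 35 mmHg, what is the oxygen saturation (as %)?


Y = pO2^n / (P50^n + pO2^n)
Y = 35^2.3 / (32^2.3 + 35^2.3)
Y = 55.13%

55.13%


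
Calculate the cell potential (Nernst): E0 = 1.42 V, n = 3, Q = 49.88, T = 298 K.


E = E0 - (RT/nF) * ln(Q)
E = 1.42 - (8.314 * 298 / (3 * 96485)) * ln(49.88)
E = 1.3865 V

1.3865 V


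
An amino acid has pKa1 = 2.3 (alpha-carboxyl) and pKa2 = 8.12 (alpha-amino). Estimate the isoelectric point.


pI = (pKa1 + pKa2) / 2
pI = (2.3 + 8.12) / 2
pI = 5.21

5.21


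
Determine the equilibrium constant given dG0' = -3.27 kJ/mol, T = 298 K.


Keq = exp(-dG0 * 1000 / (R * T))
Keq = exp(-(-3.27) * 1000 / (8.314 * 298))
Keq = 3.7428

3.7428


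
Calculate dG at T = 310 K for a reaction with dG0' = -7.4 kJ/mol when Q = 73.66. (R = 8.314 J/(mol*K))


dG = dG0' + RT * ln(Q) / 1000
dG = -7.4 + 8.314 * 310 * ln(73.66) / 1000
dG = 3.6812 kJ/mol

3.6812 kJ/mol


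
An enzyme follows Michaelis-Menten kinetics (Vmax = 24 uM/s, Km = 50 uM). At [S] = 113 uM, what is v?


v = Vmax * [S] / (Km + [S])
v = 24 * 113 / (50 + 113)
v = 16.638 uM/s

16.638 uM/s


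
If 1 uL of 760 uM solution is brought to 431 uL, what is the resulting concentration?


C2 = C1 * V1 / V2
C2 = 760 * 1 / 431
C2 = 1.7633 uM

1.7633 uM


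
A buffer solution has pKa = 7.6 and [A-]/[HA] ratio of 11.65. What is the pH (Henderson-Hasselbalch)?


pH = pKa + log10([A-]/[HA])
pH = 7.6 + log10(11.65)
pH = 8.6663

8.6663


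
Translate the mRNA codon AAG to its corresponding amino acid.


Standard genetic code lookup.
Codon AAG -> Lys

Lys


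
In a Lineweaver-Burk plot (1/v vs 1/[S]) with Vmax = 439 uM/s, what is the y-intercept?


y-intercept = 1/Vmax
= 1/439
= 0.0023 s/uM

0.0023 s/uM


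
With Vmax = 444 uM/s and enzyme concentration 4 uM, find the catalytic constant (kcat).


kcat = Vmax / [E]t
kcat = 444 / 4
kcat = 111.0 s^-1

111.0 s^-1


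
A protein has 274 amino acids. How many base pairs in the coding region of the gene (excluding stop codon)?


Each amino acid = 1 codon = 3 bp
bp = 274 * 3 = 822 bp

822 bp


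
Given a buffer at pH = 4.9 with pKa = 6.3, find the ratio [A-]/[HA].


[A-]/[HA] = 10^(pH - pKa)
= 10^(4.9 - 6.3)
= 0.0398

0.0398


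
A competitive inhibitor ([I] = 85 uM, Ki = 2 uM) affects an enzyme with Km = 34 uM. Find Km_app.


Km_app = Km * (1 + [I]/Ki)
Km_app = 34 * (1 + 85/2)
Km_app = 1479.0 uM

1479.0 uM


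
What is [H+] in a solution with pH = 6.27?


[H+] = 10^(-pH)
[H+] = 10^(-6.27)
[H+] = 5.370e-07 M

5.370e-07 M


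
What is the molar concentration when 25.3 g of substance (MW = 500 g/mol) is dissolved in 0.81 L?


C = (mass / MW) / volume
C = (25.3 / 500) / 0.81
C = 0.0625 M

0.0625 M


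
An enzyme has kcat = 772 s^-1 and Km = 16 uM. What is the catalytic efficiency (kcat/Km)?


Catalytic efficiency = kcat / Km
= 772 / 16
= 48.25 uM^-1*s^-1

48.25 uM^-1*s^-1


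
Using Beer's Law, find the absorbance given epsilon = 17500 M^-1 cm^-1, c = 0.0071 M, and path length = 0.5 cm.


A = epsilon * c * l
A = 17500 * 0.0071 * 0.5
A = 62.125

62.125


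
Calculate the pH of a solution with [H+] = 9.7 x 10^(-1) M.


pH = -log10([H+])
pH = -log10(9.7 x 10^(-1))
pH = 0.0132

0.0132


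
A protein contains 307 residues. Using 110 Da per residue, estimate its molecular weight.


MW = n_residues * 110 Da
MW = 307 * 110
MW = 33770 Da

33770 Da


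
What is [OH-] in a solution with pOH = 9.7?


[OH-] = 10^(-pOH)
[OH-] = 10^(-9.7)
[OH-] = 1.995e-10 M

1.995e-10 M


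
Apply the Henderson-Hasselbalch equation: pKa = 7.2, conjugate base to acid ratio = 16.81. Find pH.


pH = pKa + log10([A-]/[HA])
pH = 7.2 + log10(16.81)
pH = 8.4256

8.4256


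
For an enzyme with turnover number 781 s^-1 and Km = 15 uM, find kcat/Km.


Catalytic efficiency = kcat / Km
= 781 / 15
= 52.0667 uM^-1*s^-1

52.0667 uM^-1*s^-1


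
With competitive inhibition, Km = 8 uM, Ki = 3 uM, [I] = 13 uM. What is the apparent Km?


Km_app = Km * (1 + [I]/Ki)
Km_app = 8 * (1 + 13/3)
Km_app = 42.6667 uM

42.6667 uM


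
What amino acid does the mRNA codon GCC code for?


Standard genetic code lookup.
Codon GCC -> Ala

Ala


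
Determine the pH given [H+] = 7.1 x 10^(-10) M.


pH = -log10([H+])
pH = -log10(7.1 x 10^(-10))
pH = 9.1487

9.1487


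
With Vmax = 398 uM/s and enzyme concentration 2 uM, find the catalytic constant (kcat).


kcat = Vmax / [E]t
kcat = 398 / 2
kcat = 199.0 s^-1

199.0 s^-1


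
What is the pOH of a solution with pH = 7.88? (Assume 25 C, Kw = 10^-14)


pOH = 14 - pH
pOH = 14 - 7.88
pOH = 6.12

6.12


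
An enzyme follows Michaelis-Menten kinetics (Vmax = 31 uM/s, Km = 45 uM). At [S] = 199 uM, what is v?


v = Vmax * [S] / (Km + [S])
v = 31 * 199 / (45 + 199)
v = 25.2828 uM/s

25.2828 uM/s


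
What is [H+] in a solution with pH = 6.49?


[H+] = 10^(-pH)
[H+] = 10^(-6.49)
[H+] = 3.236e-07 M

3.236e-07 M


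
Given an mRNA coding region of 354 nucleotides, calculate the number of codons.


codons = nucleotides / 3
codons = 354 / 3 = 118

118


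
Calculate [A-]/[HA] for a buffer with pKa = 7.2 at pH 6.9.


[A-]/[HA] = 10^(pH - pKa)
= 10^(6.9 - 7.2)
= 0.5012

0.5012


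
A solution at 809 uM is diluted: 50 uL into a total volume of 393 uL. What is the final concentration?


C2 = C1 * V1 / V2
C2 = 809 * 50 / 393
C2 = 102.9262 uM

102.9262 uM


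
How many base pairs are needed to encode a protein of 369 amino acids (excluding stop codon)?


Each amino acid = 1 codon = 3 bp
bp = 369 * 3 = 1107 bp

1107 bp


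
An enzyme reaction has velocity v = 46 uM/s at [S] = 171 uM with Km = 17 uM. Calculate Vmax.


Vmax = v * (Km + [S]) / [S]
Vmax = 46 * (17 + 171) / 171
Vmax = 50.5731 uM/s

50.5731 uM/s


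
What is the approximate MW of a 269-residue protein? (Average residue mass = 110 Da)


MW = n_residues * 110 Da
MW = 269 * 110
MW = 29590 Da

29590 Da


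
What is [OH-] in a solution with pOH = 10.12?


[OH-] = 10^(-pOH)
[OH-] = 10^(-10.12)
[OH-] = 7.586e-11 M

7.586e-11 M


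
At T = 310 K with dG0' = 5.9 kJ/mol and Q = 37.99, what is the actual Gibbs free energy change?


dG = dG0' + RT * ln(Q) / 1000
dG = 5.9 + 8.314 * 310 * ln(37.99) / 1000
dG = 15.2746 kJ/mol

15.2746 kJ/mol


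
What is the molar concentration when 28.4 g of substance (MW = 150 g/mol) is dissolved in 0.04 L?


C = (mass / MW) / volume
C = (28.4 / 150) / 0.04
C = 4.7333 M

4.7333 M


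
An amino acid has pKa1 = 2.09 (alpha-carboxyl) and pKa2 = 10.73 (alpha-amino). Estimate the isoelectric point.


pI = (pKa1 + pKa2) / 2
pI = (2.09 + 10.73) / 2
pI = 6.41

6.41


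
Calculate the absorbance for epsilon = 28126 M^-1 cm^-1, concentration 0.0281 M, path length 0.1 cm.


A = epsilon * c * l
A = 28126 * 0.0281 * 0.1
A = 79.0341

79.0341


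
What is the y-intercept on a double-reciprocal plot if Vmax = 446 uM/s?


y-intercept = 1/Vmax
= 1/446
= 0.0022 s/uM

0.0022 s/uM
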